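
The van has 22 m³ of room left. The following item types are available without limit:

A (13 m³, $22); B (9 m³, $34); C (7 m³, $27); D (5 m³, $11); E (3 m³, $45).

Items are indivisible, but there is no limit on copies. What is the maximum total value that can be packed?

$315

Best value-per-unit is E at 45/3, and filling with it alone uses volume 7×3=21. No mix of the others beats 7×45 = 315.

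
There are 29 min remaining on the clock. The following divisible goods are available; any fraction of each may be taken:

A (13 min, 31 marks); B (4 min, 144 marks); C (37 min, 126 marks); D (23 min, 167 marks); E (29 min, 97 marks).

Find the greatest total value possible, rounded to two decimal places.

317.81

Take in order of value per unit:
- B (144/4 per unit): all 4 → value 144, running total 144.00
- D (167/23 per unit): all 23 → value 167, running total 311.00
- C (126/37 per unit): 2 of 37 → value 2×126/37 = 6.8108, running total 317.81
Total 317.81.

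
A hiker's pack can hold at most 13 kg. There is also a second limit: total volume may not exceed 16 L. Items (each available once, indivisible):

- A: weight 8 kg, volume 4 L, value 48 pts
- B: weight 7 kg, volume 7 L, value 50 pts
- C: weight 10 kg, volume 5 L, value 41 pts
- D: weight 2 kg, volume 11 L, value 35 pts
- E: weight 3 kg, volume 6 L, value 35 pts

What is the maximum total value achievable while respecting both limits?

85 pts

Feasible sets respecting both limits:
- B+E: weight 10, volume 13, value 85
- A+D: weight 10, volume 15, value 83
- A+E: weight 11, volume 10, value 83
- C+D: weight 12, volume 16, value 76
Best: 85 pts.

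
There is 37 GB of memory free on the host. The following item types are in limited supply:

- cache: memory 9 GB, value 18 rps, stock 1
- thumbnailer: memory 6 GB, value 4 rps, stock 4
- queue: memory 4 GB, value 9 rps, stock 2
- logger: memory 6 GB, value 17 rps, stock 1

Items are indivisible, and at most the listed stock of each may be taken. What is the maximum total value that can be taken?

61 rps

Best selections within memory 37 and stock limits:
- 1×cache + 2×thumbnailer + 2×queue + 1×logger: memory 35, value 61
- 1×cache + 1×thumbnailer + 2×queue + 1×logger: memory 29, value 57
Best: 61 rps.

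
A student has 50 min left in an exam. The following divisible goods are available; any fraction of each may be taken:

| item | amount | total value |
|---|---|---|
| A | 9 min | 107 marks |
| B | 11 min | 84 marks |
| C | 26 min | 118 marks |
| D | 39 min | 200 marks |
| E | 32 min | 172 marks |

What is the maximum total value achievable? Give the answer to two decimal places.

Take in order of value per unit:
- A (107/9 per unit): all 9 → value 107, running total 107.00
- B (84/11 per unit): all 11 → value 84, running total 191.00
- E (172/32 per unit): 30 of 32 → value 30×172/32 = 161.2500, running total 352.25
Total 352.25.

352.25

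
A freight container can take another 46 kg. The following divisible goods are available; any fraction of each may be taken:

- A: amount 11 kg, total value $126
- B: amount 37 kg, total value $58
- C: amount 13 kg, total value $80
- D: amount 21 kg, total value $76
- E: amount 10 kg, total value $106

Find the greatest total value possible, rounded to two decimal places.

355.43

Take in order of value per unit:
- A (126/11 per unit): all 11 → value 126, running total 126.00
- E (106/10 per unit): all 10 → value 106, running total 232.00
- C (80/13 per unit): all 13 → value 80, running total 312.00
- D (76/21 per unit): 12 of 21 → value 12×76/21 = 43.4286, running total 355.43
Total 355.43.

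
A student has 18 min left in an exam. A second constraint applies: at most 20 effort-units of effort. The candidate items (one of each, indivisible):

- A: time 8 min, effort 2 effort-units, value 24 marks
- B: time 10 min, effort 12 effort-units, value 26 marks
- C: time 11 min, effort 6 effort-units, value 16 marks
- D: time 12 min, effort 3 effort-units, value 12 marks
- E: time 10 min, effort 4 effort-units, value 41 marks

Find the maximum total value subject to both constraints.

Feasible sets respecting both limits:
- A+E: time 18, effort 6, value 65
- A+B: time 18, effort 14, value 50
- E: time 10, effort 4, value 41
Best: 65 marks.

65 marks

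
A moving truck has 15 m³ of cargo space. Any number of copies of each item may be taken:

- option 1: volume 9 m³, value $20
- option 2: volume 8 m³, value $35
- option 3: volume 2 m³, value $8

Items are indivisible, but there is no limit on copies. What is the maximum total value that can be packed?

Best value-per-unit is option 2 at 35/8; filling with it alone gives 1×35 = 35.
Optimal mix: 1×option 2 + 3×option 3 → volume 14, value 59.

$59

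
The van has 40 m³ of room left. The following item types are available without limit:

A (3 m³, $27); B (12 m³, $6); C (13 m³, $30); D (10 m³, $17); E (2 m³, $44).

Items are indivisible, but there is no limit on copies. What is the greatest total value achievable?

Best value-per-unit is E at 44/2, and filling with it alone uses volume 20×2=40. No mix of the others beats 20×44 = 880.

$880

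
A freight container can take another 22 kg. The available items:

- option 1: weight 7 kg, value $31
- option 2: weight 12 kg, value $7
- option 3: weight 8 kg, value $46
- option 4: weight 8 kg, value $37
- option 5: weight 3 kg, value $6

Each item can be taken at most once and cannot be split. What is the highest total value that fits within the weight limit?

$89

Check high-value combinations within 22 kg:
- option 3+option 4+option 5: weight 8+8+3=19, value 46+37+6=89
- option 3+option 4: weight 8+8=16, value 46+37=83
- option 1+option 3+option 5: weight 7+8+3=18, value 31+46+6=83
Best: $89.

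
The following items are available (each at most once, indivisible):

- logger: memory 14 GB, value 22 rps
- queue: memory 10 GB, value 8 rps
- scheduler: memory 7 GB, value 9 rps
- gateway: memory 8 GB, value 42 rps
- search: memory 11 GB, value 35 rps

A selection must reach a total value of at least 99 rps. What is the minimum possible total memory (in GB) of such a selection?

33

Subsets with value ≥ 99, sorted by total memory:
- logger+gateway+search: memory 33, value 99
- logger+scheduler+gateway+search: memory 40, value 108
- logger+queue+gateway+search: memory 43, value 107
- logger+queue+scheduler+gateway+search: memory 50, value 116
Minimum memory: 33 GB.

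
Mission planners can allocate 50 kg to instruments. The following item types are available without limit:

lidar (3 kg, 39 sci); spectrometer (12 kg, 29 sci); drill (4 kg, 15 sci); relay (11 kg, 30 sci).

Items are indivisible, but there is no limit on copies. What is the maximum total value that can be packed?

Best value-per-unit is lidar at 39/3, and filling with it alone uses mass 16×3=48. No mix of the others beats 16×39 = 624.

624 sci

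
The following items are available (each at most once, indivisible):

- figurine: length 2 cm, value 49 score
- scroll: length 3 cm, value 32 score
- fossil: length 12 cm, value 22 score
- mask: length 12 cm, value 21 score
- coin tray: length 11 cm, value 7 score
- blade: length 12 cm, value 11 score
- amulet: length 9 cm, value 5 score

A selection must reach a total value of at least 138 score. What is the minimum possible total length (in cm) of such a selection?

Subsets with value ≥ 138, sorted by total length:
- figurine+scroll+fossil+mask+blade+amulet: length 50, value 140
- figurine+scroll+fossil+mask+coin tray+blade: length 52, value 142
- figurine+scroll+fossil+mask+coin tray+blade+amulet: length 61, value 147
Minimum length: 50 cm.

50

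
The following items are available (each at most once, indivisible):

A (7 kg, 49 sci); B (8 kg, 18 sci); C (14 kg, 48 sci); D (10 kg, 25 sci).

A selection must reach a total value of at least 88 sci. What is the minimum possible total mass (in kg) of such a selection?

Subsets with value ≥ 88, sorted by total mass:
- A+C: mass 21, value 97
- A+B+D: mass 25, value 92
- A+B+C: mass 29, value 115
Minimum mass: 21 kg.

21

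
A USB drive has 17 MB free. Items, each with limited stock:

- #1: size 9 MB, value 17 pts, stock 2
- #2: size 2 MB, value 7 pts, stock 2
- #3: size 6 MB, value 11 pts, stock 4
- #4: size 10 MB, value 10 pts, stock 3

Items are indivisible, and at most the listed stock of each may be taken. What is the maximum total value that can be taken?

Top feasible selections:
- 2×#2 + 2×#3: size 16, value 36
- 1×#1 + 1×#2 + 1×#3: size 17, value 35
- 1×#1 + 2×#2: size 13, value 31
- 1×#2 + 2×#3: size 14, value 29
Best: 36 pts.

36 pts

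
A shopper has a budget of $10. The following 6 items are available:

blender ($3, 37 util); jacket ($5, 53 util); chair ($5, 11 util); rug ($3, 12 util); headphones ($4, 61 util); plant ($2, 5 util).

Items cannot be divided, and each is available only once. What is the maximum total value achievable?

114 util

Check high-value combinations within $10:
- jacket+headphones: cost 5+4=9, value 53+61=114
- blender+rug+headphones: cost 3+3+4=10, value 37+12+61=110
- blender+headphones+plant: cost 3+4+2=9, value 37+61+5=103
- blender+headphones: cost 3+4=7, value 37+61=98
Best: 114 util.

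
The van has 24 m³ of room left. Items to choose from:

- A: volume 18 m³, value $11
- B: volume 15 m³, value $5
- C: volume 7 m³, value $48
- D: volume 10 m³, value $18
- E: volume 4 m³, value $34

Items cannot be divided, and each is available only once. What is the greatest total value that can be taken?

Check high-value combinations within 24 m³:
- C+D+E: volume 7+10+4=21, value 48+18+34=100
- C+E: volume 7+4=11, value 48+34=82
- C+D: volume 7+10=17, value 48+18=66
- B+C: volume 15+7=22, value 5+48=53
- D+E: volume 10+4=14, value 18+34=52
Best: $100.

$100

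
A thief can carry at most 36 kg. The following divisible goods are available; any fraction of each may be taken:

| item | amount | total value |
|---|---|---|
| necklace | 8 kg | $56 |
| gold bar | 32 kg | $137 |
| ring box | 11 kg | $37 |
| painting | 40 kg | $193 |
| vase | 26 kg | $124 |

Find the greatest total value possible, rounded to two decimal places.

191.10

Take in order of value per unit:
- necklace (56/8 per unit): all 8 → value 56, running total 56.00
- painting (193/40 per unit): 28 of 40 → value 28×193/40 = 135.1000, running total 191.10
Total 191.10.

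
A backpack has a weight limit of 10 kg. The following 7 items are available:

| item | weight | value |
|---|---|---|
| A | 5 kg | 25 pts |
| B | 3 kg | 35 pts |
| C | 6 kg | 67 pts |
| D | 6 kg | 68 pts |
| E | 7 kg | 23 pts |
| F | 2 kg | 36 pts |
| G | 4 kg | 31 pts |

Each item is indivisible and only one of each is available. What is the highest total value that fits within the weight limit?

104 pts

This is a 0/1 knapsack; check combinations near the capacity.
- D+F: weight 6+2=8, value 68+36=104
- C+F: weight 6+2=8, value 67+36=103
- B+D: weight 3+6=9, value 35+68=103
- B+C: weight 3+6=9, value 35+67=102
- B+F+G: weight 3+2+4=9, value 35+36+31=102
Best: 104 pts.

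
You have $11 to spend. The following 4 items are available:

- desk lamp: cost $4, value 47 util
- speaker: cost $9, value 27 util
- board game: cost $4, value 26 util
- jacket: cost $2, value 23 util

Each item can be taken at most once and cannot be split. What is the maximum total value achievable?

96 util

Check high-value combinations within $11:
- desk lamp+board game+jacket: cost 4+4+2=10, value 47+26+23=96
- desk lamp+board game: cost 4+4=8, value 47+26=73
- desk lamp+jacket: cost 4+2=6, value 47+23=70
- speaker+jacket: cost 9+2=11, value 27+23=50
- board game+jacket: cost 4+2=6, value 26+23=49
Best: 96 util.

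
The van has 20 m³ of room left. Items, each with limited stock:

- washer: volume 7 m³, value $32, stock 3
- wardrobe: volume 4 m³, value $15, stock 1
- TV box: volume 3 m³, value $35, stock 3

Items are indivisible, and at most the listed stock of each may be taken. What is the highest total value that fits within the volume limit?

Best selections within volume 20 and stock limits:
- 1×washer + 1×wardrobe + 3×TV box: volume 20, value 152
- 1×washer + 3×TV box: volume 16, value 137
Best: $152.

$152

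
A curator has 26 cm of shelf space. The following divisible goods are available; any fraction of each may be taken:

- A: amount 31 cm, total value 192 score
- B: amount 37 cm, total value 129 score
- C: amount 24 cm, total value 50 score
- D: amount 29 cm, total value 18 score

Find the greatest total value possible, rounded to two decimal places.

161.03

Take in order of value per unit:
- A (192/31 per unit): 26 of 31 → value 26×192/31 = 161.0323, running total 161.03
Total 161.03.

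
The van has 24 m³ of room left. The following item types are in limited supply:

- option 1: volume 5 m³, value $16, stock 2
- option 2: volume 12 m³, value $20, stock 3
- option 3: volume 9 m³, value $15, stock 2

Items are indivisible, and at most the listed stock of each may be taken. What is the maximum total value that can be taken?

Best selections within volume 24 and stock limits:
- 2×option 1 + 1×option 2: volume 22, value 52
- 2×option 1 + 1×option 3: volume 19, value 47
- 1×option 1 + 2×option 3: volume 23, value 46
Best: $52.

$52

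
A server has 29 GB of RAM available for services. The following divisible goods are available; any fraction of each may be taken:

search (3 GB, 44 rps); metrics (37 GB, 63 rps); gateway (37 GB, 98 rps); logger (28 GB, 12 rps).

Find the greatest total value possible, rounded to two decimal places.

Take in order of value per unit:
- search (44/3 per unit): all 3 → value 44, running total 44.00
- gateway (98/37 per unit): 26 of 37 → value 26×98/37 = 68.8649, running total 112.86
Total 112.86.

112.86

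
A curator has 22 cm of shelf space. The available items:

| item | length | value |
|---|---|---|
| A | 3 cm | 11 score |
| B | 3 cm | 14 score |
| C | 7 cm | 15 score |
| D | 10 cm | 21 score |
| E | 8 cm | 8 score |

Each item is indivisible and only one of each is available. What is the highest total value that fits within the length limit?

50 score

This is a 0/1 knapsack; check combinations near the capacity.
- B+C+D: length 3+7+10=20, value 14+15+21=50
- A+B+C+E: length 3+3+7+8=21, value 11+14+15+8=48
- A+C+D: length 3+7+10=20, value 11+15+21=47
- A+B+D: length 3+3+10=16, value 11+14+21=46
- B+D+E: length 3+10+8=21, value 14+21+8=43
Best: 50 score.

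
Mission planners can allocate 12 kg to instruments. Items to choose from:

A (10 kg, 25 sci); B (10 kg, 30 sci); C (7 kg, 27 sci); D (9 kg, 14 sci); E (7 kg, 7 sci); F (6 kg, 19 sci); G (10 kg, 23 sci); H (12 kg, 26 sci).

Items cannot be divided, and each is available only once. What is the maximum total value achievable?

Check high-value combinations within 12 kg:
- B: mass 10, value 30
- C: mass 7, value 27
- H: mass 12, value 26
- A: mass 10, value 25
Best: 30 sci.

30 sci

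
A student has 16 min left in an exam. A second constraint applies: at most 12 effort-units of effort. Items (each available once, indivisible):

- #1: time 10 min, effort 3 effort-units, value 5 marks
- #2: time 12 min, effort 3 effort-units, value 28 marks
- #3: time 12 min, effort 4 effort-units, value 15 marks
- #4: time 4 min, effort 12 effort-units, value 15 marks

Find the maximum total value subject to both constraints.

Feasible sets respecting both limits:
- #2: time 12, effort 3, value 28
- #3: time 12, effort 4, value 15
- #4: time 4, effort 12, value 15
- #1: time 10, effort 3, value 5
Best: 28 marks.

28 marks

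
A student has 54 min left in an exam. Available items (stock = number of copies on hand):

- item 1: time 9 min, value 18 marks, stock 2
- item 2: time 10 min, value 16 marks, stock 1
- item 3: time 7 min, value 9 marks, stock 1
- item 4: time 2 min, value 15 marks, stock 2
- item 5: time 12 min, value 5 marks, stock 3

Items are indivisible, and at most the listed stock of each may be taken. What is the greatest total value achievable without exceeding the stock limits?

96 marks

Best selections within time 54 and stock limits:
- 2×item 1 + 1×item 2 + 1×item 3 + 2×item 4 + 1×item 5: time 51, value 96
- 2×item 1 + 1×item 2 + 1×item 3 + 2×item 4: time 39, value 91
- 2×item 1 + 1×item 2 + 2×item 4 + 1×item 5: time 44, value 87
- 2×item 1 + 1×item 3 + 2×item 4 + 2×item 5: time 53, value 85
Best: 96 marks.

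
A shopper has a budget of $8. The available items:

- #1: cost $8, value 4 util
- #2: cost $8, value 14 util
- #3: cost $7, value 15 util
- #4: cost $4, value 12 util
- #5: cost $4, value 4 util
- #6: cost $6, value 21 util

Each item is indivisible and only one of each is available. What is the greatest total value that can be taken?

21 util

Check high-value combinations within $8:
- #6: cost 6, value 21
- #4+#5: cost 4+4=8, value 12+4=16
- #3: cost 7, value 15
- #2: cost 8, value 14
- #4: cost 4, value 12
Best: 21 util.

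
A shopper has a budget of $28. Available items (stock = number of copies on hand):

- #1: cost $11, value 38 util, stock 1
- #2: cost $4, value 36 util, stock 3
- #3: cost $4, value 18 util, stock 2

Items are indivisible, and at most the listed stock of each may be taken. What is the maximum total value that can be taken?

164 util

Top feasible selections:
- 1×#1 + 3×#2 + 1×#3: cost 27, value 164
- 1×#1 + 3×#2: cost 23, value 146
- 1×#1 + 2×#2 + 2×#3: cost 27, value 146
Best: 164 util.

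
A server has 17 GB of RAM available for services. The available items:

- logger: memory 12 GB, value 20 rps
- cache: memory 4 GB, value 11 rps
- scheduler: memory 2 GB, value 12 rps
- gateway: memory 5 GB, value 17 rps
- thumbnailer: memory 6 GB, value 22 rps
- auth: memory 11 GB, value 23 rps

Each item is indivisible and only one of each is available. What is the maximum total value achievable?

Check high-value combinations within 17 GB:
- cache+scheduler+gateway+thumbnailer: memory 4+2+5+6=17, value 11+12+17+22=62
- scheduler+gateway+thumbnailer: memory 2+5+6=13, value 12+17+22=51
- cache+gateway+thumbnailer: memory 4+5+6=15, value 11+17+22=50
- cache+scheduler+auth: memory 4+2+11=17, value 11+12+23=46
Best: 62 rps.

62 rps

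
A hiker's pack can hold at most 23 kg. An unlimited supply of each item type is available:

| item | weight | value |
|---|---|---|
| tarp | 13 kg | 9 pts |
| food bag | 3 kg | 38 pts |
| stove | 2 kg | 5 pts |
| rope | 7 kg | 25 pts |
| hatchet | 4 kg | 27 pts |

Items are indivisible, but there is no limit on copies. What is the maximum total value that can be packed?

Best value-per-unit is food bag at 38/3; filling with it alone gives 7×38 = 266.
Optimal mix: 7×food bag + 1×stove → weight 23, value 271.

271 pts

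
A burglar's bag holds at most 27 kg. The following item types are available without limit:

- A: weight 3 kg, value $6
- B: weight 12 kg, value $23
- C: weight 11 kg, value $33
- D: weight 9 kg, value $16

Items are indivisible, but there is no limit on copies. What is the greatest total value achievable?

$72

Best value-per-unit is C at 33/11; filling with it alone gives 2×33 = 66.
Optimal mix: 1×A + 2×C → weight 25, value 72.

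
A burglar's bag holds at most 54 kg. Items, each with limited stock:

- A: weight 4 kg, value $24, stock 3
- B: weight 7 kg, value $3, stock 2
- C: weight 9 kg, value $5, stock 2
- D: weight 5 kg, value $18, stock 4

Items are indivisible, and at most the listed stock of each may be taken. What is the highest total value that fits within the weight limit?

Top feasible selections:
- 3×A + 2×C + 4×D: weight 50, value 154
- 3×A + 1×B + 1×C + 4×D: weight 48, value 152
Best: $154.

$154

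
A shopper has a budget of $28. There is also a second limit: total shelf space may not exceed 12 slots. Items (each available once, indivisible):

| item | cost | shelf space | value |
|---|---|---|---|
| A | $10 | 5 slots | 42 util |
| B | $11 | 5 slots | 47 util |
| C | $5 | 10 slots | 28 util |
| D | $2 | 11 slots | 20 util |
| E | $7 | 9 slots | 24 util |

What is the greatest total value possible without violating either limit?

89 util

Feasible sets respecting both limits:
- A+B: cost 21, shelf space 10, value 89
- B: cost 11, shelf space 5, value 47
- A: cost 10, shelf space 5, value 42
Best: 89 util.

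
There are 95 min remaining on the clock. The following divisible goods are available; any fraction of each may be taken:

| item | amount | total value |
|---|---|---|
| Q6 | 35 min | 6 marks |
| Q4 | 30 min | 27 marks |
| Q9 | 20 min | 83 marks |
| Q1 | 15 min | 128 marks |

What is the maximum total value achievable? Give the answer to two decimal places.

Take in order of value per unit:
- Q1 (128/15 per unit): all 15 → value 128, running total 128.00
- Q9 (83/20 per unit): all 20 → value 83, running total 211.00
- Q4 (27/30 per unit): all 30 → value 27, running total 238.00
- Q6 (6/35 per unit): 30 of 35 → value 30×6/35 = 5.1429, running total 243.14
Total 243.14.

243.14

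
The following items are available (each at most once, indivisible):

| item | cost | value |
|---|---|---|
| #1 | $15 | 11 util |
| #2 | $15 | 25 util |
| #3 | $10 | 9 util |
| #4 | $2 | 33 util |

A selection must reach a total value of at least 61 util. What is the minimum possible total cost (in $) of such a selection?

27

Subsets with value ≥ 61, sorted by total cost:
- #2+#3+#4: cost 27, value 67
- #1+#2+#4: cost 32, value 69
- #1+#2+#3+#4: cost 42, value 78
Minimum cost: 27 $.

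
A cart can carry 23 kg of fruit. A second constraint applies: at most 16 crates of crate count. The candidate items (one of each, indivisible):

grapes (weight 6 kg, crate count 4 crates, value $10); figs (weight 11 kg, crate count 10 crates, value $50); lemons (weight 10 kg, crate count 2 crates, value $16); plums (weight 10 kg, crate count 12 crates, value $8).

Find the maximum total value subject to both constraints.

$66

Feasible sets respecting both limits:
- figs+lemons: weight 21, crate count 12, value 66
- grapes+figs: weight 17, crate count 14, value 60
- figs: weight 11, crate count 10, value 50
Best: $66.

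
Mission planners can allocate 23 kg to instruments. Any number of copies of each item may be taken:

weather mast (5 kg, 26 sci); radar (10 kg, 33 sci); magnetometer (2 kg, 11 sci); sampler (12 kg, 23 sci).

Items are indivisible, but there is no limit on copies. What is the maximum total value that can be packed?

125 sci

Best value-per-unit is magnetometer at 11/2; filling with it alone gives 11×11 = 121.
Optimal mix: 1×weather mast + 9×magnetometer → mass 23, value 125.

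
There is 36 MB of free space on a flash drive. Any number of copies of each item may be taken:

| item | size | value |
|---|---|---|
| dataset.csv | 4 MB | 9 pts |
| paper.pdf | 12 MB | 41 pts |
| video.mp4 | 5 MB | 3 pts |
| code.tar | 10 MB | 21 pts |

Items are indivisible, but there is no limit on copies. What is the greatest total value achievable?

123 pts

Best value-per-unit is paper.pdf at 41/12, and filling with it alone uses size 3×12=36. No mix of the others beats 3×41 = 123.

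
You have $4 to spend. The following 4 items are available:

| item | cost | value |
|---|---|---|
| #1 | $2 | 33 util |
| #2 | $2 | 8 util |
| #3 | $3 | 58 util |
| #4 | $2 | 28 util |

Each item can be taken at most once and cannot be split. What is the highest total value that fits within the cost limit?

61 util

This is a 0/1 knapsack; check combinations near the capacity.
- #1+#4: cost 2+2=4, value 33+28=61
- #3: cost 3, value 58
- #1+#2: cost 2+2=4, value 33+8=41
Best: 61 util.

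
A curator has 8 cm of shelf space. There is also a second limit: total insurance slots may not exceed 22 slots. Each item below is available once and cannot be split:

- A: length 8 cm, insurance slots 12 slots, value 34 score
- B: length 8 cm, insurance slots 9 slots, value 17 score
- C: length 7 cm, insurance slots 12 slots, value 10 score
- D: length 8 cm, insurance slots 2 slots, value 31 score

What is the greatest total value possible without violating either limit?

Feasible sets respecting both limits:
- A: length 8, insurance slots 12, value 34
- D: length 8, insurance slots 2, value 31
- B: length 8, insurance slots 9, value 17
- C: length 7, insurance slots 12, value 10
Best: 34 score.

34 score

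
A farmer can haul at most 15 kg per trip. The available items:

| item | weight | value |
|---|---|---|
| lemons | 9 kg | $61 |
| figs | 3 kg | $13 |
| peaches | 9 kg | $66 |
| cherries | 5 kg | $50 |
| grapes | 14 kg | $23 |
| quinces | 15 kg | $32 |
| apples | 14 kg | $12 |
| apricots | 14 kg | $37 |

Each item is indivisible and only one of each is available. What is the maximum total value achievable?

Check high-value combinations within 15 kg:
- peaches+cherries: weight 9+5=14, value 66+50=116
- lemons+cherries: weight 9+5=14, value 61+50=111
- figs+peaches: weight 3+9=12, value 13+66=79
- lemons+figs: weight 9+3=12, value 61+13=74
Best: $116.

$116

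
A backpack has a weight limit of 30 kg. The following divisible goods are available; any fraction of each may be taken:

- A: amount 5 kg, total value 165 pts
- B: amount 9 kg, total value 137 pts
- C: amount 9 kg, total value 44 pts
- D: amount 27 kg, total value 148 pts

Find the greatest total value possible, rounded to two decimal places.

389.70

Take in order of value per unit:
- A (165/5 per unit): all 5 → value 165, running total 165.00
- B (137/9 per unit): all 9 → value 137, running total 302.00
- D (148/27 per unit): 16 of 27 → value 16×148/27 = 87.7037, running total 389.70
Total 389.70.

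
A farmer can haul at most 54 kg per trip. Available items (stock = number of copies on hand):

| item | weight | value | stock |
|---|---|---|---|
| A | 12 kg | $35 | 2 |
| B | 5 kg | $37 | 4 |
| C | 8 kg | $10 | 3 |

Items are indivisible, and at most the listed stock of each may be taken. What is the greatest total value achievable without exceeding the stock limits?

Best selections within weight 54 and stock limits:
- 2×A + 4×B + 1×C: weight 52, value 228
- 2×A + 4×B: weight 44, value 218
Best: $228.

$228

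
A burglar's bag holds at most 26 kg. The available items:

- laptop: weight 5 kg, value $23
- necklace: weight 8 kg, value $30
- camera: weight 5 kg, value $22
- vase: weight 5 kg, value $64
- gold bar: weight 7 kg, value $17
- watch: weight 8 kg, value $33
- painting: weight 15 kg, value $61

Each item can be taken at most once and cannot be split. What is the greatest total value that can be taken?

$150

Check high-value combinations within 26 kg:
- laptop+necklace+vase+watch: weight 5+8+5+8=26, value 23+30+64+33=150
- necklace+camera+vase+watch: weight 8+5+5+8=26, value 30+22+64+33=149
- laptop+vase+painting: weight 5+5+15=25, value 23+64+61=148
- camera+vase+painting: weight 5+5+15=25, value 22+64+61=147
Best: $150.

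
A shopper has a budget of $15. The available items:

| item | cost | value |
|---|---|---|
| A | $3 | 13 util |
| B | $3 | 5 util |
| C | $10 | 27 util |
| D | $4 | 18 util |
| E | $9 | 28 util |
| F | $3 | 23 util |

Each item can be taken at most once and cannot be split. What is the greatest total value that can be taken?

This is a 0/1 knapsack; check combinations near the capacity.
- A+E+F: cost 3+9+3=15, value 13+28+23=64
- A+B+D+F: cost 3+3+4+3=13, value 13+5+18+23=59
- B+E+F: cost 3+9+3=15, value 5+28+23=56
- A+D+F: cost 3+4+3=10, value 13+18+23=54
- E+F: cost 9+3=12, value 28+23=51
Best: 64 util.

64 util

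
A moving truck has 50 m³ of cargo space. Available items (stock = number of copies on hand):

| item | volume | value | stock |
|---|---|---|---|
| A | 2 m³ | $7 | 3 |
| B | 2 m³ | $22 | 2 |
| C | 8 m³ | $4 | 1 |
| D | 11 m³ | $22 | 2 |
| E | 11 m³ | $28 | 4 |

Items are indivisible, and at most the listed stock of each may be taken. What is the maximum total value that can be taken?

$163

Best selections within volume 50 and stock limits:
- 1×A + 2×B + 4×E: volume 50, value 163
- 1×A + 2×B + 1×D + 3×E: volume 50, value 157
- 2×B + 4×E: volume 48, value 156
Best: $163.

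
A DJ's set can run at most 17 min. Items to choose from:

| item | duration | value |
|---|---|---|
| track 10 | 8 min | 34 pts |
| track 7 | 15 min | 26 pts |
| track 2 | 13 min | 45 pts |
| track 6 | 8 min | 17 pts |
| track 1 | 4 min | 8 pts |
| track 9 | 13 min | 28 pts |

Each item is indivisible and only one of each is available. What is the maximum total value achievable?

53 pts

This is a 0/1 knapsack; check combinations near the capacity.
- track 2+track 1: duration 13+4=17, value 45+8=53
- track 10+track 6: duration 8+8=16, value 34+17=51
- track 2: duration 13, value 45
Best: 53 pts.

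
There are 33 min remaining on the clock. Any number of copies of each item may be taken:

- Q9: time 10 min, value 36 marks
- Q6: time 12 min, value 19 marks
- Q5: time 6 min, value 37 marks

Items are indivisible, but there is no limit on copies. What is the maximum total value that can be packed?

185 marks

Best value-per-unit is Q5 at 37/6, and filling with it alone uses time 5×6=30. No mix of the others beats 5×37 = 185.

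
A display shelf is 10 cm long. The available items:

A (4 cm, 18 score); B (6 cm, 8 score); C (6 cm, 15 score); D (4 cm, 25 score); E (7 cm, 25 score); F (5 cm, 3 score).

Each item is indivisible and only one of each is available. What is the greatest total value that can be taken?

43 score

This is a 0/1 knapsack; check combinations near the capacity.
- A+D: length 4+4=8, value 18+25=43
- C+D: length 6+4=10, value 15+25=40
- A+C: length 4+6=10, value 18+15=33
- B+D: length 6+4=10, value 8+25=33
- D+F: length 4+5=9, value 25+3=28
Best: 43 score.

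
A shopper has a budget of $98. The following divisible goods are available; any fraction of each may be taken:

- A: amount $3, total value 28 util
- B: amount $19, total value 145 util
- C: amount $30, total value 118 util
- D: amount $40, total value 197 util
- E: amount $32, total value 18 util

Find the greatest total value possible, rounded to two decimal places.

Take in order of value per unit:
- A (28/3 per unit): all 3 → value 28, running total 28.00
- B (145/19 per unit): all 19 → value 145, running total 173.00
- D (197/40 per unit): all 40 → value 197, running total 370.00
- C (118/30 per unit): all 30 → value 118, running total 488.00
- E (18/32 per unit): 6 of 32 → value 6×18/32 = 3.3750, running total 491.38
Total 491.38.

491.38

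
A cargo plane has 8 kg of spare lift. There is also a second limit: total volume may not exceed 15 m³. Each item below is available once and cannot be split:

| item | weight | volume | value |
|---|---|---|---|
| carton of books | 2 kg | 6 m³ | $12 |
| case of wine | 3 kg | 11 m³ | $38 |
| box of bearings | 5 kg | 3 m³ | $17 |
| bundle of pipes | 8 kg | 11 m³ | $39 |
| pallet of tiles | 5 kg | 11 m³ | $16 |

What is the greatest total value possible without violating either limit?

Feasible sets respecting both limits:
- case of wine+box of bearings: weight 8, volume 14, value 55
- bundle of pipes: weight 8, volume 11, value 39
- case of wine: weight 3, volume 11, value 38
- carton of books+box of bearings: weight 7, volume 9, value 29
Best: $55.

$55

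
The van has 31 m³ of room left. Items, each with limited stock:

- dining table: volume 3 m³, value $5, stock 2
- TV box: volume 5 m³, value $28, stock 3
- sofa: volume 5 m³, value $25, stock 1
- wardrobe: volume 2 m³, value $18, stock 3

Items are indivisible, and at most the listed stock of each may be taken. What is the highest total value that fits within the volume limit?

Best selections within volume 31 and stock limits:
- 1×dining table + 3×TV box + 1×sofa + 3×wardrobe: volume 29, value 168
- 3×TV box + 1×sofa + 3×wardrobe: volume 26, value 163
- 2×dining table + 3×TV box + 1×sofa + 2×wardrobe: volume 30, value 155
- 1×dining table + 3×TV box + 1×sofa + 2×wardrobe: volume 27, value 150
Best: $168.

$168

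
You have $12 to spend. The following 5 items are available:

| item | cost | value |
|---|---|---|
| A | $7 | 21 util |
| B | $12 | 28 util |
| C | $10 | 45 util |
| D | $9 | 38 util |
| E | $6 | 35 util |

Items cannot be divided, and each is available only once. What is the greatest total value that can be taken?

Check high-value combinations within $12:
- C: cost 10, value 45
- D: cost 9, value 38
- E: cost 6, value 35
- B: cost 12, value 28
- A: cost 7, value 21
Best: 45 util.

45 util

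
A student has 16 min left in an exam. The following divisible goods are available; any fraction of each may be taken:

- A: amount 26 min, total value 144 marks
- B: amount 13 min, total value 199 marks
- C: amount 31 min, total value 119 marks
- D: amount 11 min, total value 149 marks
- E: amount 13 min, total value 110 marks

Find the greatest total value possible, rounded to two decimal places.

239.64

Take in order of value per unit:
- B (199/13 per unit): all 13 → value 199, running total 199.00
- D (149/11 per unit): 3 of 11 → value 3×149/11 = 40.6364, running total 239.64
Total 239.64.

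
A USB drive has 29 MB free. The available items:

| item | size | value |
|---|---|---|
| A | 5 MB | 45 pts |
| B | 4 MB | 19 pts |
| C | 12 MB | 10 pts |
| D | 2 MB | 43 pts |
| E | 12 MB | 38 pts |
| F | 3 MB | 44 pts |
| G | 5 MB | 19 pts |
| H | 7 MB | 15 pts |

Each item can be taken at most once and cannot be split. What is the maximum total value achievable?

Check high-value combinations within 29 MB:
- A+B+D+E+F: size 5+4+2+12+3=26, value 45+19+43+38+44=189
- A+D+E+F+G: size 5+2+12+3+5=27, value 45+43+38+44+19=189
- A+B+D+F+G+H: size 5+4+2+3+5+7=26, value 45+19+43+44+19+15=185
- A+D+E+F+H: size 5+2+12+3+7=29, value 45+43+38+44+15=185
- A+B+D+F+G: size 5+4+2+3+5=19, value 45+19+43+44+19=170
Best: 189 pts.

189 pts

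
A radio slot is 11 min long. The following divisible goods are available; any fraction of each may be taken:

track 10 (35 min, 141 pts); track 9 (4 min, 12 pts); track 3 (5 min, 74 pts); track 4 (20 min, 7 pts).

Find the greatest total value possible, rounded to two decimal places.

98.17

Take in order of value per unit:
- track 3 (74/5 per unit): all 5 → value 74, running total 74.00
- track 10 (141/35 per unit): 6 of 35 → value 6×141/35 = 24.1714, running total 98.17
Total 98.17.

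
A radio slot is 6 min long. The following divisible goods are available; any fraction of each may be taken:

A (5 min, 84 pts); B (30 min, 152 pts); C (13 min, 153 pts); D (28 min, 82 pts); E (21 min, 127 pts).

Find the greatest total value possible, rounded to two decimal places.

95.77

Take in order of value per unit:
- A (84/5 per unit): all 5 → value 84, running total 84.00
- C (153/13 per unit): 1 of 13 → value 1×153/13 = 11.7692, running total 95.77
Total 95.77.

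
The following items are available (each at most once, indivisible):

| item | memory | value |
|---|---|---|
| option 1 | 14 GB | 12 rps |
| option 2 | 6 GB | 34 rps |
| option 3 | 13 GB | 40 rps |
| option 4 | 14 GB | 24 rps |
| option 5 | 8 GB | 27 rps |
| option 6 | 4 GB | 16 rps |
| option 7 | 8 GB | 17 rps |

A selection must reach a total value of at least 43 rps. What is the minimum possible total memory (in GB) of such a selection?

10

Subsets with value ≥ 43, sorted by total memory:
- option 2+option 6: memory 10, value 50
- option 5+option 6: memory 12, value 43
- option 2+option 5: memory 14, value 61
- option 2+option 7: memory 14, value 51
Minimum memory: 10 GB.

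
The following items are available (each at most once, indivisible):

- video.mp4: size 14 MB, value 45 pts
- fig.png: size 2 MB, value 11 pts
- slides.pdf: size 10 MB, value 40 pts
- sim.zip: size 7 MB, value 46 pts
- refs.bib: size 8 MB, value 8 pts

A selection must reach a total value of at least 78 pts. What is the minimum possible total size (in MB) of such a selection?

Subsets with value ≥ 78, sorted by total size:
- slides.pdf+sim.zip: size 17, value 86
- fig.png+slides.pdf+sim.zip: size 19, value 97
Minimum size: 17 MB.

17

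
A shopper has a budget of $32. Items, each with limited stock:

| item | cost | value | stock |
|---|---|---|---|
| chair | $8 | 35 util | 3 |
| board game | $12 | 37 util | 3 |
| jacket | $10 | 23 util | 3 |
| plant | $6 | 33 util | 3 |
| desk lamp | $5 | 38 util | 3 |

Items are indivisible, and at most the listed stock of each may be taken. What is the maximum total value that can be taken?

Top feasible selections:
- 2×chair + 3×desk lamp: cost 31, value 184
- 1×chair + 1×plant + 3×desk lamp: cost 29, value 182
Best: 184 util.

184 util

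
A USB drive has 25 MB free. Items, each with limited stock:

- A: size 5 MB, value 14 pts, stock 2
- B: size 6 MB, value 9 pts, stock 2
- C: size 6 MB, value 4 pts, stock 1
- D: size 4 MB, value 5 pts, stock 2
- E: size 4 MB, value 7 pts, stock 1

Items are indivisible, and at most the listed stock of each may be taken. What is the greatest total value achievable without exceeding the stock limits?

49 pts

Top feasible selections:
- 2×A + 1×B + 1×D + 1×E: size 24, value 49
- 2×A + 1×B + 2×D: size 24, value 47
Best: 49 pts.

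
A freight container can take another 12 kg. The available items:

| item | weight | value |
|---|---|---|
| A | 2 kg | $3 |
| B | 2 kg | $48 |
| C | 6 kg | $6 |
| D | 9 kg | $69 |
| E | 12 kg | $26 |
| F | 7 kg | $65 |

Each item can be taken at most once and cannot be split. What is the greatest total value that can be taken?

This is a 0/1 knapsack; check combinations near the capacity.
- B+D: weight 2+9=11, value 48+69=117
- A+B+F: weight 2+2+7=11, value 3+48+65=116
- B+F: weight 2+7=9, value 48+65=113
- A+D: weight 2+9=11, value 3+69=72
Best: $117.

$117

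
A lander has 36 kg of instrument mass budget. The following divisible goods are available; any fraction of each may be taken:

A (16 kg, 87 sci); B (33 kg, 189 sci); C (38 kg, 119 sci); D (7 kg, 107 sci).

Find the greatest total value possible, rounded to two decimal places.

273.09

Take in order of value per unit:
- D (107/7 per unit): all 7 → value 107, running total 107.00
- B (189/33 per unit): 29 of 33 → value 29×189/33 = 166.0909, running total 273.09
Total 273.09.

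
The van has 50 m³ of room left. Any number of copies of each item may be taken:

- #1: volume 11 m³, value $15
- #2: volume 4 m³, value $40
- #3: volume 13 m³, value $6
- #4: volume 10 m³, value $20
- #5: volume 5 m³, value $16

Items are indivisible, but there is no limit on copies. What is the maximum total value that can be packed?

$480

Best value-per-unit is #2 at 40/4, and filling with it alone uses volume 12×4=48. No mix of the others beats 12×40 = 480.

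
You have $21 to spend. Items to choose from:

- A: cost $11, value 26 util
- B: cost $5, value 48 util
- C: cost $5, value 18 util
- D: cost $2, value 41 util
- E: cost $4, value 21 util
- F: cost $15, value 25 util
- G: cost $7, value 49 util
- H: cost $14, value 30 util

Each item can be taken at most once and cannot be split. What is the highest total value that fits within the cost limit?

Check high-value combinations within $21:
- B+D+E+G: cost 5+2+4+7=18, value 48+41+21+49=159
- B+C+D+G: cost 5+5+2+7=19, value 48+18+41+49=156
- B+D+G: cost 5+2+7=14, value 48+41+49=138
- B+C+E+G: cost 5+5+4+7=21, value 48+18+21+49=136
- C+D+E+G: cost 5+2+4+7=18, value 18+41+21+49=129
Best: 159 util.

159 util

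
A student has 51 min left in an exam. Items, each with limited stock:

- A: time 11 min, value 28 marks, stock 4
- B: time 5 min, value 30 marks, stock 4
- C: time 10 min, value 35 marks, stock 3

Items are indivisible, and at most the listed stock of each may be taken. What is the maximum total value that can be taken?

Best selections within time 51 and stock limits:
- 4×B + 3×C: time 50, value 225
- 1×A + 4×B + 2×C: time 51, value 218
- 3×B + 3×C: time 45, value 195
- 1×A + 2×B + 3×C: time 51, value 193
Best: 225 marks.

225 marks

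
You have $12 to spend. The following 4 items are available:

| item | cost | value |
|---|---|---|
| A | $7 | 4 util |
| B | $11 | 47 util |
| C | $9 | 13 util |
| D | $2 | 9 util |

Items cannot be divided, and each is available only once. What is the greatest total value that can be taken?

47 util

This is a 0/1 knapsack; check combinations near the capacity.
- B: cost 11, value 47
- C+D: cost 9+2=11, value 13+9=22
- C: cost 9, value 13
- A+D: cost 7+2=9, value 4+9=13
Best: 47 util.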